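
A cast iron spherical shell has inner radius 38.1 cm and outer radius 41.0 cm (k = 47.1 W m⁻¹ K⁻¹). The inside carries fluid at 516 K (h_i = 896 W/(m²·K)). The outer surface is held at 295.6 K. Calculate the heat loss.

Treat each layer as a resistance in series:
  R_conv,in = 1/(4πr²h) = 1/(4π·0.381²·896) = 6.118×10^-4 K/W
  R_cast iron = (1/0.381 − 1/0.410)/(4πk) = 0.1856/(4π·47.1) = 3.137×10^-4 K/W
ΣR = 6.118×10^-4 + 3.137×10^-4 = 9.255×10^-4 K/W
Q = ΔT/ΣR = (516 K − 295.6 K)/9.255×10^-4 = 2.38×10^5 W

Q = 2.38×10^5 W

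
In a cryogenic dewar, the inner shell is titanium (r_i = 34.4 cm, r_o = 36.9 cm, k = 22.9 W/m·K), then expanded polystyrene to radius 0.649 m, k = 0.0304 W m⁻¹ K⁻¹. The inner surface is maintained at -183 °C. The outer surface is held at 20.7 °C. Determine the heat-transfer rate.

Treat each layer as a resistance in series:
  R_titanium = (1/0.344 − 1/0.369)/(4πk) = 0.1969/(4π·22.9) = 6.844×10^-4 K/W
  R_expanded polystyrene = (1/0.369 − 1/0.649)/(4πk) = 1.169/(4π·0.0304) = 3.061 K/W
ΣR = 6.844×10^-4 + 3.061 = 3.062 K/W
Q = ΔT/ΣR = (-183 °C − 20.7 °C)/3.062 = -66.5 W
(Negative Q ⇒ heat flows inward; heat gain = 66.5 W.)

Q = 66.5 W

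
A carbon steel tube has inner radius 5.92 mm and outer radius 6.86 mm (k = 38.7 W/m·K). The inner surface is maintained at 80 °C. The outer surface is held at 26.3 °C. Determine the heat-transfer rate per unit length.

Q' = 2πk·ΔT/ln(r₂/r₁) = 2π × 38.7 × 53.7 / ln(0.00686/0.00592) = 88600 W/m

Q' = 88600 W/m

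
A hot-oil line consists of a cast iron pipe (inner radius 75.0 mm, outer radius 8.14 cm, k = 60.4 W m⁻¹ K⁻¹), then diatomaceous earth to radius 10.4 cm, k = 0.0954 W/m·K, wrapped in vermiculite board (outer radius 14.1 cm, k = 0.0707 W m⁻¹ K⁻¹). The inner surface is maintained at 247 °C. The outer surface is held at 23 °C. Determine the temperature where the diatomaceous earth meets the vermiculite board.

Resistance network (inner→outer):
  R'_cast iron = ln(0.0814/0.0750)/(2πk) = 0.08189/(2π·60.4) = 2.158×10^-4 m·K/W
  R'_diatomaceous earth = ln(0.104/0.0814)/(2πk) = 0.2450/(2π·0.0954) = 0.4088 m·K/W
  R'_vermiculite board = ln(0.141/0.104)/(2πk) = 0.3044/(2π·0.0707) = 0.6852 m·K/W
ΣR = 2.158×10^-4 + 0.4088 + 0.6852 = 1.094 m·K/W
Q' = ΔT/ΣR = (247 °C − 23 °C)/1.094 = 204.8 W/m
From the inner boundary to the diatomaceous earth/vermiculite board interface, ΣR_partial = 0.4090 m·K/W.
T_interface = T_in − Q'·ΣR_partial = 247 °C − (204.8)(0.4090) = 163 °C

T = 163 °C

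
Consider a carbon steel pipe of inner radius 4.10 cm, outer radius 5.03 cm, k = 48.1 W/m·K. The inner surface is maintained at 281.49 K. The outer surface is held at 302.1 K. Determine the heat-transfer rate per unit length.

Q' = 30.5 kW/m

Q' = 2πk·ΔT/ln(r₂/r₁) = 2π × 48.1 × 20.61 / ln(0.0503/0.0410) = 30500 W/m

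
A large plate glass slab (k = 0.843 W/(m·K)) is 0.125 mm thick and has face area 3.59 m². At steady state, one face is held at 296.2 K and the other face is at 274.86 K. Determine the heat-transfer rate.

Q = kA·ΔT/L = 0.843 × 3.59 × |296.2 K − 274.86 K| / 1.25×10^-4 = 5.17×10^5 W

Q = 517 kW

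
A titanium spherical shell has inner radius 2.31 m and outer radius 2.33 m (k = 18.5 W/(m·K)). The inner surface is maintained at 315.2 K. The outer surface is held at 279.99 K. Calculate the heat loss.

Q = 4πk·ΔT/(1/r₁ − 1/r₂) = 4π × 18.5 × 35.21 / (1/2.31 − 1/2.33) = 2.20×10^6 W

Q = 2200 kW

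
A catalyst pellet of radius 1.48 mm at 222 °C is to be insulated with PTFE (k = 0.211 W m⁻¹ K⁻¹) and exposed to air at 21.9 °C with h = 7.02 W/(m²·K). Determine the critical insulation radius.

For a sphere, r_cr = 2k_ins/h = 2·0.211/7.02 = 0.0601 m = 6.01 cm

r_cr = 6.01 cm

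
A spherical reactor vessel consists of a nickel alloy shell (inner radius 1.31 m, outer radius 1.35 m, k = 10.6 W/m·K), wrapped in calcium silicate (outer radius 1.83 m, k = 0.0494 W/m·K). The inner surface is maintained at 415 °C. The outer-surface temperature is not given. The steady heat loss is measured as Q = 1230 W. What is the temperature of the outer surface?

Sum the resistances:
  R_nickel alloy = (1/1.31 − 1/1.35)/(4πk) = 0.02262/(4π·10.6) = 1.698×10^-4 K/W
  R_calcium silicate = (1/1.35 − 1/1.83)/(4πk) = 0.1943/(4π·0.0494) = 0.3130 K/W
ΣR = 0.3132 K/W
ΔT = Q·ΣR = 1230 × 0.3132 = 385.2 K
Heat flows outward, so T_out = T_in − ΔT = 415 − 385.2 = 29.8 °C

T_out = 29.8 °C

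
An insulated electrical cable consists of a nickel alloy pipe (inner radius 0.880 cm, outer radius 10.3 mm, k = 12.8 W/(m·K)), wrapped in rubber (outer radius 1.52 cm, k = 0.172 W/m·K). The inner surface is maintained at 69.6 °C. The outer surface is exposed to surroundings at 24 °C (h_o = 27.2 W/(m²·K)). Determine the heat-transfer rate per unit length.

Q' = 61.0 W/m

Series thermal resistances, inner to outer:
  R'_nickel alloy = ln(0.0103/0.00880)/(2πk) = 0.1574/(2π·12.8) = 0.001957 m·K/W
  R'_rubber = ln(0.0152/0.0103)/(2πk) = 0.3892/(2π·0.172) = 0.3601 m·K/W
  R'_conv,out = 1/(2πr h) = 1/(2π·0.0152·27.2) = 0.3850 m·K/W
ΣR = 0.001957 + 0.3601 + 0.3850 = 0.7471 m·K/W
Q' = ΔT/ΣR = (69.6 °C − 24 °C)/0.7471 = 61.0 W/m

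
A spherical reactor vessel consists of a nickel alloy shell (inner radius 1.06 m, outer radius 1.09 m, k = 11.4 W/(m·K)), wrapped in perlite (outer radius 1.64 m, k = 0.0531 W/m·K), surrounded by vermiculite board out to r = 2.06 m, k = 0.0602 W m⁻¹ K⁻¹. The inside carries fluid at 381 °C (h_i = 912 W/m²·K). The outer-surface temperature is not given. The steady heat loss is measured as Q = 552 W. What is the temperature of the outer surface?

Sum the resistances:
  R_conv,in = 1/(4πr²h) = 1/(4π·1.06²·912) = 7.766×10^-5 K/W
  R_nickel alloy = (1/1.06 − 1/1.09)/(4πk) = 0.02597/(4π·11.4) = 1.812×10^-4 K/W
  R_perlite = (1/1.09 − 1/1.64)/(4πk) = 0.3077/(4π·0.0531) = 0.4611 K/W
  R_vermiculite board = (1/1.64 − 1/2.06)/(4πk) = 0.1243/(4π·0.0602) = 0.1643 K/W
ΣR = 0.6257 K/W
ΔT = Q·ΣR = 552 × 0.6257 = 345.4 K
Heat flows outward, so T_out = T_in − ΔT = 381 − 345.4 = 35.6 °C

T_out = 35.6 °C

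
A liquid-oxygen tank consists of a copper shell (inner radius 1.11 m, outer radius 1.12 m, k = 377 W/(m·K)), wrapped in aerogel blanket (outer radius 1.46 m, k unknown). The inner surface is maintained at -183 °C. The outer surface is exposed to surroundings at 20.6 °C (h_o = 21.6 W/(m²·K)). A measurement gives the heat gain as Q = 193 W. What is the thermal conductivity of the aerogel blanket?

ΣR = ΔT/Q = |-183 − 20.6|/193 = 1.055 K/W
Known resistances:
  R_copper = (1/1.11 − 1/1.12)/(4πk) = 0.008044/(4π·377) = 1.698×10^-6 K/W
  R_conv,out = 1/(4πr²h) = 1/(4π·1.46²·21.6) = 0.001728 K/W
R_aerogel blanket = ΣR − ΣR_known = 1.055 − 0.001730 = 1.053 K/W
(1/r₁−1/r₂)/(4πk) = 1.053 ⇒ k = 0.2079/(4π·1.053) = 0.0157 W/m·K

k = 0.0157 W/m·K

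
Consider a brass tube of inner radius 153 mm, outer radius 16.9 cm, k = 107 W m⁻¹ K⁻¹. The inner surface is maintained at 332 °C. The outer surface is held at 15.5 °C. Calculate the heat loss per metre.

Q' = 2.14×10^6 W/m

Q' = 2πk·ΔT/ln(r₂/r₁) = 2π × 107 × 316.5 / ln(0.169/0.153) = 2.14×10^6 W/m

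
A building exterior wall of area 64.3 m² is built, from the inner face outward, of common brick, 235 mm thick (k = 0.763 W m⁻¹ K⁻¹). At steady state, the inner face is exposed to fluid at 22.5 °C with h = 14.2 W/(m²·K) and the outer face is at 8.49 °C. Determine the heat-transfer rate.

Series thermal resistances, inner to outer:
  R_conv,in = 1/(hA) = 1/(14.2·64.3) = 0.001095 K/W
  R_common brick = L/(kA) = 0.235/(0.763·64.3) = 0.004790 K/W
ΣR = 0.001095 + 0.004790 = 0.005885 K/W
Q = ΔT/ΣR = (22.5 °C − 8.49 °C)/0.005885 = 2380 W

Q = 2.38 kW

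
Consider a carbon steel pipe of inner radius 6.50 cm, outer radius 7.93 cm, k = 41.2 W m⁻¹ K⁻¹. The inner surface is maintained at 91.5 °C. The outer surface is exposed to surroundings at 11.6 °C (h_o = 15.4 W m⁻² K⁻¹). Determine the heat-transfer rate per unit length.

Q' = 609 W/m

Treat each layer as a resistance in series:
  R'_carbon steel = ln(0.0793/0.0650)/(2πk) = 0.1989/(2π·41.2) = 7.682×10^-4 m·K/W
  R'_conv,out = 1/(2πr h) = 1/(2π·0.0793·15.4) = 0.1303 m·K/W
ΣR = 7.682×10^-4 + 0.1303 = 0.1311 m·K/W
Q' = ΔT/ΣR = (91.5 °C − 11.6 °C)/0.1311 = 609 W/m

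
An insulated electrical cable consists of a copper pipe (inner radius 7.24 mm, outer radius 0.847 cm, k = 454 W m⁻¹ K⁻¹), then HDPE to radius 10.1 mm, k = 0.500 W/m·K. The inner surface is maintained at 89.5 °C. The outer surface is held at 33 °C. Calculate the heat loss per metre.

Resistance network (inner→outer):
  R'_copper = ln(0.00847/0.00724)/(2πk) = 0.1569/(2π·454) = 5.501×10^-5 m·K/W
  R'_HDPE = ln(0.0101/0.00847)/(2πk) = 0.1760/(2π·0.500) = 0.05602 m·K/W
ΣR = 5.501×10^-5 + 0.05602 = 0.05608 m·K/W
Q' = ΔT/ΣR = (89.5 °C − 33 °C)/0.05608 = 1010 W/m

Q' = 1010 W/m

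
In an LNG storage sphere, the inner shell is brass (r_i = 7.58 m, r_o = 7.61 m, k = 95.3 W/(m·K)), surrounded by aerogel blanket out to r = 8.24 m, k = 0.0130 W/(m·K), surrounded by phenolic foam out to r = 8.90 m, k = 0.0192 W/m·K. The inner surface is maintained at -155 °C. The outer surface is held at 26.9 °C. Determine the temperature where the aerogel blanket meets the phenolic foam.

Treat each layer as a resistance in series:
  R_brass = (1/7.58 − 1/7.61)/(4πk) = 5.201×10^-4/(4π·95.3) = 4.343×10^-7 K/W
  R_aerogel blanket = (1/7.61 − 1/8.24)/(4πk) = 0.01005/(4π·0.0130) = 0.06150 K/W
  R_phenolic foam = (1/8.24 − 1/8.90)/(4πk) = 0.009000/(4π·0.0192) = 0.03730 K/W
ΣR = 4.343×10^-7 + 0.06150 + 0.03730 = 0.09880 K/W
Q = ΔT/ΣR = (-155 °C − 26.9 °C)/0.09880 = -1841 W
From the inner boundary to the aerogel blanket/phenolic foam interface, ΣR_partial = 0.06150 K/W.
T_interface = T_in − Q·ΣR_partial = -155 °C − (-1841)(0.06150) = -41.8 °C

T = -41.8 °C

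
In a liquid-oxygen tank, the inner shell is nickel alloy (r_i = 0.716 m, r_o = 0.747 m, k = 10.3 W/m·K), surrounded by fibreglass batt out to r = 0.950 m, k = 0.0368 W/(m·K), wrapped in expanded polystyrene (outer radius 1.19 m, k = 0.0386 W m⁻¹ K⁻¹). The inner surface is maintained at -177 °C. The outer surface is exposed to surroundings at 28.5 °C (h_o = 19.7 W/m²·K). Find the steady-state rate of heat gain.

Resistance network (inner→outer):
  R_nickel alloy = (1/0.716 − 1/0.747)/(4πk) = 0.05796/(4π·10.3) = 4.478×10^-4 K/W
  R_fibreglass batt = (1/0.747 − 1/0.950)/(4πk) = 0.2861/(4π·0.0368) = 0.6186 K/W
  R_expanded polystyrene = (1/0.950 − 1/1.19)/(4πk) = 0.2123/(4π·0.0386) = 0.4377 K/W
  R_conv,out = 1/(4πr²h) = 1/(4π·1.19²·19.7) = 0.002853 K/W
ΣR = 4.478×10^-4 + 0.6186 + 0.4377 + 0.002853 = 1.060 K/W
Q = ΔT/ΣR = (-177 °C − 28.5 °C)/1.060 = -194 W
(Negative Q ⇒ heat flows inward; heat gain = 194 W.)

Q = 194 W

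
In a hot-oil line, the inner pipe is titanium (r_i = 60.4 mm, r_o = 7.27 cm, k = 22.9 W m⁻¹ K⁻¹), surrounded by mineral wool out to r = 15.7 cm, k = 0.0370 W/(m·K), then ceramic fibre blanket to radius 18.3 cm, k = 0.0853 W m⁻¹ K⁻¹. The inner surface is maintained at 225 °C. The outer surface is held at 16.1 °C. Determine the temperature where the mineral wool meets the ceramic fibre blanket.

Resistance network (inner→outer):
  R'_titanium = ln(0.0727/0.0604)/(2πk) = 0.1854/(2π·22.9) = 0.001288 m·K/W
  R'_mineral wool = ln(0.157/0.0727)/(2πk) = 0.7699/(2π·0.0370) = 3.312 m·K/W
  R'_ceramic fibre blanket = ln(0.183/0.157)/(2πk) = 0.1532/(2π·0.0853) = 0.2859 m·K/W
ΣR = 0.001288 + 3.312 + 0.2859 = 3.599 m·K/W
Q' = ΔT/ΣR = (225 °C − 16.1 °C)/3.599 = 58.04 W/m
From the inner boundary to the mineral wool/ceramic fibre blanket interface, ΣR_partial = 3.313 m·K/W.
T_interface = T_in − Q'·ΣR_partial = 225 °C − (58.04)(3.313) = 32.7 °C

T = 32.7 °C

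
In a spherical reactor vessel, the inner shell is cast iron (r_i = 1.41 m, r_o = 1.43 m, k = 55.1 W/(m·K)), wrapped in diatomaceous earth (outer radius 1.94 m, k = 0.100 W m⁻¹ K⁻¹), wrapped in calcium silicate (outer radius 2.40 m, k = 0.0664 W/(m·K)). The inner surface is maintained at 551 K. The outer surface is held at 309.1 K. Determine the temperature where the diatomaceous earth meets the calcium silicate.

T = 417 K

Resistance network (inner→outer):
  R_cast iron = (1/1.41 − 1/1.43)/(4πk) = 0.009919/(4π·55.1) = 1.433×10^-5 K/W
  R_diatomaceous earth = (1/1.43 − 1/1.94)/(4πk) = 0.1838/(4π·0.100) = 0.1463 K/W
  R_calcium silicate = (1/1.94 − 1/2.40)/(4πk) = 0.09880/(4π·0.0664) = 0.1184 K/W
ΣR = 1.433×10^-5 + 0.1463 + 0.1184 = 0.2647 K/W
Q = ΔT/ΣR = (551 K − 309.1 K)/0.2647 = 913.9 W
From the inner boundary to the diatomaceous earth/calcium silicate interface, ΣR_partial = 0.1463 K/W.
T_interface = T_in − Q·ΣR_partial = 551 K − (913.9)(0.1463) = 417 K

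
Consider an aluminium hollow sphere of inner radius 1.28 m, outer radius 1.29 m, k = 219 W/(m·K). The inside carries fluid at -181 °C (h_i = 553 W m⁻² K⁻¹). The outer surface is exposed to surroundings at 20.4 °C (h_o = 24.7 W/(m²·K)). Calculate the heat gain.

Treat each layer as a resistance in series:
  R_conv,in = 1/(4πr²h) = 1/(4π·1.28²·553) = 8.783×10^-5 K/W
  R_aluminium = (1/1.28 − 1/1.29)/(4πk) = 0.006056/(4π·219) = 2.201×10^-6 K/W
  R_conv,out = 1/(4πr²h) = 1/(4π·1.29²·24.7) = 0.001936 K/W
ΣR = 8.783×10^-5 + 2.201×10^-6 + 0.001936 = 0.002026 K/W
Q = ΔT/ΣR = (-181 °C − 20.4 °C)/0.002026 = -99400 W
(Negative Q ⇒ heat flows inward; heat gain = 99400 W.)

Q = 99.4 kW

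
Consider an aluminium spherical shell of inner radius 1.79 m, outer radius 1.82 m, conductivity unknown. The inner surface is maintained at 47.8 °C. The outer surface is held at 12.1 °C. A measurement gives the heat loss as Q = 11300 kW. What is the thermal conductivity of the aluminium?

k = 232 W/m·K

ΣR = ΔT/Q = |47.8 − 12.1|/1.13×10^7 = 3.159×10^-6 K/W
(1/r₁−1/r₂)/(4πk) = 3.159×10^-6 ⇒ k = 0.009209/(4π·3.159×10^-6) = 232 W/m·K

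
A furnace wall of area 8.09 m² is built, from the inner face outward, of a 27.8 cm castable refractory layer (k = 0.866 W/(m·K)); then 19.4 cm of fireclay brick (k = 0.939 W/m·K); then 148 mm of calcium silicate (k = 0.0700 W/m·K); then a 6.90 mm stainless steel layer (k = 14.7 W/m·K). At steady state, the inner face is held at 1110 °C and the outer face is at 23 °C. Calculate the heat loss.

Treat each layer as a resistance in series:
  R_castable refractory = L/(kA) = 0.278/(0.866·8.09) = 0.03968 K/W
  R_fireclay brick = L/(kA) = 0.194/(0.939·8.09) = 0.02554 K/W
  R_calcium silicate = L/(kA) = 0.148/(0.0700·8.09) = 0.2613 K/W
  R_stainless steel = L/(kA) = 0.00690/(14.7·8.09) = 5.802×10^-5 K/W
ΣR = 0.03968 + 0.02554 + 0.2613 + 5.802×10^-5 = 0.3266 K/W
Q = ΔT/ΣR = (1110 °C − 23 °C)/0.3266 = 3330 W

Q = 3330 W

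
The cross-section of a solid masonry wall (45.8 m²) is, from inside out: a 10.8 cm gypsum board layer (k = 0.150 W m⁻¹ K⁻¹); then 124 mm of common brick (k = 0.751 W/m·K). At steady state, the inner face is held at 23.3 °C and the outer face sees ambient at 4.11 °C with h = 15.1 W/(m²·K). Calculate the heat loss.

Resistance network (inner→outer):
  R_gypsum board = L/(kA) = 0.108/(0.150·45.8) = 0.01572 K/W
  R_common brick = L/(kA) = 0.124/(0.751·45.8) = 0.003605 K/W
  R_conv,out = 1/(hA) = 1/(15.1·45.8) = 0.001446 K/W
ΣR = 0.01572 + 0.003605 + 0.001446 = 0.02077 K/W
Q = ΔT/ΣR = (23.3 °C − 4.11 °C)/0.02077 = 924 W

Q = 924 W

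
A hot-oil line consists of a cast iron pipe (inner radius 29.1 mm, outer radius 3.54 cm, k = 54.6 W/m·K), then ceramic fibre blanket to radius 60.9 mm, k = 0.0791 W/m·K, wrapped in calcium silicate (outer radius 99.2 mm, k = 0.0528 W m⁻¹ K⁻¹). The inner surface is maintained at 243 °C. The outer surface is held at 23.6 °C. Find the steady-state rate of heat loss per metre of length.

Resistance network (inner→outer):
  R'_cast iron = ln(0.0354/0.0291)/(2πk) = 0.1960/(2π·54.6) = 5.712×10^-4 m·K/W
  R'_ceramic fibre blanket = ln(0.0609/0.0354)/(2πk) = 0.5425/(2π·0.0791) = 1.092 m·K/W
  R'_calcium silicate = ln(0.0992/0.0609)/(2πk) = 0.4879/(2π·0.0528) = 1.471 m·K/W
ΣR = 5.712×10^-4 + 1.092 + 1.471 = 2.564 m·K/W
Q' = ΔT/ΣR = (243 °C − 23.6 °C)/2.564 = 85.6 W/m

Q' = 85.6 W/m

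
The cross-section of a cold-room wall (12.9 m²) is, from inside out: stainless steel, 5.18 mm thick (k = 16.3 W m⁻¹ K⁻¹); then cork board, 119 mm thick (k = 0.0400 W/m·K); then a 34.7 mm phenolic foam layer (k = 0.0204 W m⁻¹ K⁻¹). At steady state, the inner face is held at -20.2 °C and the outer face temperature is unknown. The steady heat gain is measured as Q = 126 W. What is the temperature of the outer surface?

T_out = 25.5 °C

Series resistances:
  R_stainless steel = L/(kA) = 0.00518/(16.3·12.9) = 2.463×10^-5 K/W
  R_cork board = L/(kA) = 0.119/(0.0400·12.9) = 0.2306 K/W
  R_phenolic foam = L/(kA) = 0.0347/(0.0204·12.9) = 0.1319 K/W
ΣR = 0.3625 K/W
ΔT = Q·ΣR = 126 × 0.3625 = 45.67 K
Heat flows inward, so T_out = T_in + ΔT = -20.2 + 45.67 = 25.5 °C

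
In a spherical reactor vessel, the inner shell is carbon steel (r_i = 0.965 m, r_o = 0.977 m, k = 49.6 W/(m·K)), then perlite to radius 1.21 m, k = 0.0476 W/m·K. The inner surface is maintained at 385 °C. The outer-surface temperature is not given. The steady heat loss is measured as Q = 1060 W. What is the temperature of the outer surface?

Series resistances:
  R_carbon steel = (1/0.965 − 1/0.977)/(4πk) = 0.01273/(4π·49.6) = 2.042×10^-5 K/W
  R_perlite = (1/0.977 − 1/1.21)/(4πk) = 0.1971/(4π·0.0476) = 0.3295 K/W
ΣR = 0.3295 K/W
ΔT = Q·ΣR = 1060 × 0.3295 = 349.3 K
Heat flows outward, so T_out = T_in − ΔT = 385 − 349.3 = 35.7 °C

T_out = 35.7 °C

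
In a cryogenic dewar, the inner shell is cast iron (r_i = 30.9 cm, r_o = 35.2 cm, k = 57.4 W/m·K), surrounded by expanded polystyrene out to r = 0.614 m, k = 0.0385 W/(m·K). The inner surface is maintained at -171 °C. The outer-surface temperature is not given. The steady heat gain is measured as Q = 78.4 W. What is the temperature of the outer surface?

T_out = 25.5 °C

Series resistances:
  R_cast iron = (1/0.309 − 1/0.352)/(4πk) = 0.3953/(4π·57.4) = 5.481×10^-4 K/W
  R_expanded polystyrene = (1/0.352 − 1/0.614)/(4πk) = 1.212/(4π·0.0385) = 2.506 K/W
ΣR = 2.506 K/W
ΔT = Q·ΣR = 78.4 × 2.506 = 196.5 K
Heat flows inward, so T_out = T_in + ΔT = -171 + 196.5 = 25.5 °C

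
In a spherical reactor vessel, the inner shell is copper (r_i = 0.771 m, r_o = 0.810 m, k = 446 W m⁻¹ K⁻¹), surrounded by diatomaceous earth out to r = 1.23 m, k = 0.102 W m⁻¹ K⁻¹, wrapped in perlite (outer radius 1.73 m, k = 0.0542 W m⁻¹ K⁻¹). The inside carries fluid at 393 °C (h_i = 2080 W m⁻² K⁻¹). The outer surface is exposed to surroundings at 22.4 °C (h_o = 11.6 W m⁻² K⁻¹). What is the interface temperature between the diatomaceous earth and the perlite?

T = 213 °C

Series thermal resistances, inner to outer:
  R_conv,in = 1/(4πr²h) = 1/(4π·0.771²·2080) = 6.436×10^-5 K/W
  R_copper = (1/0.771 − 1/0.810)/(4πk) = 0.06245/(4π·446) = 1.114×10^-5 K/W
  R_diatomaceous earth = (1/0.810 − 1/1.23)/(4πk) = 0.4216/(4π·0.102) = 0.3289 K/W
  R_perlite = (1/1.23 − 1/1.73)/(4πk) = 0.2350/(4π·0.0542) = 0.3450 K/W
  R_conv,out = 1/(4πr²h) = 1/(4π·1.73²·11.6) = 0.002292 K/W
ΣR = 6.436×10^-5 + 1.114×10^-5 + 0.3289 + 0.3450 + 0.002292 = 0.6763 K/W
Q = ΔT/ΣR = (393 °C − 22.4 °C)/0.6763 = 548.0 W
From the inner boundary to the diatomaceous earth/perlite interface, ΣR_partial = 0.3290 K/W.
T_interface = T_in − Q·ΣR_partial = 393 °C − (548.0)(0.3290) = 213 °C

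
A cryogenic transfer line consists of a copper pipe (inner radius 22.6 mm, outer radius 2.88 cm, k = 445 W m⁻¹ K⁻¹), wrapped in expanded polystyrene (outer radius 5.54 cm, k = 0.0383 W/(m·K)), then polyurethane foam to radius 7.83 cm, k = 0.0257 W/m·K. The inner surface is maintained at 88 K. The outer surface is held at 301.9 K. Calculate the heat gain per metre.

Q' = 44.0 W/m

Series thermal resistances, inner to outer:
  R'_copper = ln(0.0288/0.0226)/(2πk) = 0.2424/(2π·445) = 8.670×10^-5 m·K/W
  R'_expanded polystyrene = ln(0.0554/0.0288)/(2πk) = 0.6542/(2π·0.0383) = 2.719 m·K/W
  R'_polyurethane foam = ln(0.0783/0.0554)/(2πk) = 0.3460/(2π·0.0257) = 2.143 m·K/W
ΣR = 8.670×10^-5 + 2.719 + 2.143 = 4.862 m·K/W
Q' = ΔT/ΣR = (88 K − 301.9 K)/4.862 = -44.0 W/m
(Negative Q' ⇒ heat flows inward; heat gain = 44.0 W/m.)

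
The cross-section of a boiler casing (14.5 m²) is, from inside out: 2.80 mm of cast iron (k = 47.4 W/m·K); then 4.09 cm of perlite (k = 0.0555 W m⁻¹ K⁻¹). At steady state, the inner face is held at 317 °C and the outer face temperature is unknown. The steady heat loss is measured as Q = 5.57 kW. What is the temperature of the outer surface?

Sum the resistances:
  R_cast iron = L/(kA) = 0.00280/(47.4·14.5) = 4.074×10^-6 K/W
  R_perlite = L/(kA) = 0.0409/(0.0555·14.5) = 0.05082 K/W
ΣR = 0.05083 K/W
ΔT = Q·ΣR = 5570 × 0.05083 = 283.1 K
Heat flows outward, so T_out = T_in − ΔT = 317 − 283.1 = 33.9 °C

T_out = 33.9 °C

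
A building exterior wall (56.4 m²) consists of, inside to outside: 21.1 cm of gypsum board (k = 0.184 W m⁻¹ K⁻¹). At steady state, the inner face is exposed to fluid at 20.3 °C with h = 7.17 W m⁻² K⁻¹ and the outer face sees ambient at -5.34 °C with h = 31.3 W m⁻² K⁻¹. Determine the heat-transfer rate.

Q = 1100 W

Treat each layer as a resistance in series:
  R_conv,in = 1/(hA) = 1/(7.17·56.4) = 0.002473 K/W
  R_gypsum board = L/(kA) = 0.211/(0.184·56.4) = 0.02033 K/W
  R_conv,out = 1/(hA) = 1/(31.3·56.4) = 5.665×10^-4 K/W
ΣR = 0.002473 + 0.02033 + 5.665×10^-4 = 0.02337 K/W
Q = ΔT/ΣR = (20.3 °C − -5.34 °C)/0.02337 = 1100 W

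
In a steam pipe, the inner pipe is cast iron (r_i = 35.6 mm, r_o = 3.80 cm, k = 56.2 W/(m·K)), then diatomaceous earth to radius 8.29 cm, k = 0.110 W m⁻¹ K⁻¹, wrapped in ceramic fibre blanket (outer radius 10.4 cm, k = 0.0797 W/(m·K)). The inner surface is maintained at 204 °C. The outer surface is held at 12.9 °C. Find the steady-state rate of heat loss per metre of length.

Q' = 121 W/m

Series thermal resistances, inner to outer:
  R'_cast iron = ln(0.0380/0.0356)/(2πk) = 0.06524/(2π·56.2) = 1.848×10^-4 m·K/W
  R'_diatomaceous earth = ln(0.0829/0.0380)/(2πk) = 0.7800/(2π·0.110) = 1.129 m·K/W
  R'_ceramic fibre blanket = ln(0.104/0.0829)/(2πk) = 0.2268/(2π·0.0797) = 0.4528 m·K/W
ΣR = 1.848×10^-4 + 1.129 + 0.4528 = 1.582 m·K/W
Q' = ΔT/ΣR = (204 °C − 12.9 °C)/1.582 = 121 W/m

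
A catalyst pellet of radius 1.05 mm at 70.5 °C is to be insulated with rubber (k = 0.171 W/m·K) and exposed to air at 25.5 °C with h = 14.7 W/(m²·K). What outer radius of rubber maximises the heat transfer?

r_cr = 2.33 cm

For a sphere, r_cr = 2k_ins/h = 2·0.171/14.7 = 0.0233 m = 2.33 cm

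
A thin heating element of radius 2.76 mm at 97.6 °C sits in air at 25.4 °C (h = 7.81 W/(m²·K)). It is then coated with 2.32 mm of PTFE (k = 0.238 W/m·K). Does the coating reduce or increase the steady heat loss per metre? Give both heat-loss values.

increases: 9.78 → 16.3 W/m

Critical radius for a cylinder: r_cr = k/h = 0.0305 m = 3.05 cm.
Outer radius after coating: r₂ = 0.00276 + 0.00232 = 0.00508 m.
Since r₁ < r_cr and r₂ ≤ r_cr, the coating moves toward the maximum at r_cr — heat loss rises.
Bare: R = 1/(2πr₁h) = 7.383 m·K/W; Q = 72.2/7.383 = 9.78 W/m.
Coated: R = R_cond + R_conv = 4.419 m·K/W; Q = 72.2/4.419 = 16.3 W/m.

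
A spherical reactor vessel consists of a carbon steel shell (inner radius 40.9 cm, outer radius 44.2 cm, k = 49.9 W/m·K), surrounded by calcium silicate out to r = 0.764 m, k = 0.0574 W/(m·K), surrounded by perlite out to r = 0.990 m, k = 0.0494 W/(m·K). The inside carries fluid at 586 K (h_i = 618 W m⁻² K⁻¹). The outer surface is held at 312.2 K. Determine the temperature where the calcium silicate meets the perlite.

T = 385 K

Series thermal resistances, inner to outer:
  R_conv,in = 1/(4πr²h) = 1/(4π·0.409²·618) = 7.698×10^-4 K/W
  R_carbon steel = (1/0.409 − 1/0.442)/(4πk) = 0.1825/(4π·49.9) = 2.911×10^-4 K/W
  R_calcium silicate = (1/0.442 − 1/0.764)/(4πk) = 0.9535/(4π·0.0574) = 1.322 K/W
  R_perlite = (1/0.764 − 1/0.990)/(4πk) = 0.2988/(4π·0.0494) = 0.4813 K/W
ΣR = 7.698×10^-4 + 2.911×10^-4 + 1.322 + 0.4813 = 1.804 K/W
Q = ΔT/ΣR = (586 K − 312.2 K)/1.804 = 151.8 W
From the inner boundary to the calcium silicate/perlite interface, ΣR_partial = 1.323 K/W.
T_interface = T_in − Q·ΣR_partial = 586 K − (151.8)(1.323) = 385 K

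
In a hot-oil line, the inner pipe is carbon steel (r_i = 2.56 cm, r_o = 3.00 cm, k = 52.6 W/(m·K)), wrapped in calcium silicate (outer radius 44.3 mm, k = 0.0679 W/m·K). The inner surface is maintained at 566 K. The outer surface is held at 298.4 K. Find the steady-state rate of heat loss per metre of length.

Q' = 293 W/m

Treat each layer as a resistance in series:
  R'_carbon steel = ln(0.0300/0.0256)/(2πk) = 0.1586/(2π·52.6) = 4.799×10^-4 m·K/W
  R'_calcium silicate = ln(0.0443/0.0300)/(2πk) = 0.3898/(2π·0.0679) = 0.9136 m·K/W
ΣR = 4.799×10^-4 + 0.9136 = 0.9141 m·K/W
Q' = ΔT/ΣR = (566 K − 298.4 K)/0.9141 = 293 W/m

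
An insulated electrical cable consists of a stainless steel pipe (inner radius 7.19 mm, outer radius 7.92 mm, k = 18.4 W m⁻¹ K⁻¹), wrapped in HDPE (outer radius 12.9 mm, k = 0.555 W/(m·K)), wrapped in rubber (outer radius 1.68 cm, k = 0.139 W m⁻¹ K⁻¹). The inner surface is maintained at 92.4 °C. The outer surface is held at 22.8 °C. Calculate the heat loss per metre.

Q' = 157 W/m

Treat each layer as a resistance in series:
  R'_stainless steel = ln(0.00792/0.00719)/(2πk) = 0.09670/(2π·18.4) = 8.364×10^-4 m·K/W
  R'_HDPE = ln(0.0129/0.00792)/(2πk) = 0.4878/(2π·0.555) = 0.1399 m·K/W
  R'_rubber = ln(0.0168/0.0129)/(2πk) = 0.2642/(2π·0.139) = 0.3025 m·K/W
ΣR = 8.364×10^-4 + 0.1399 + 0.3025 = 0.4432 m·K/W
Q' = ΔT/ΣR = (92.4 °C − 22.8 °C)/0.4432 = 157 W/m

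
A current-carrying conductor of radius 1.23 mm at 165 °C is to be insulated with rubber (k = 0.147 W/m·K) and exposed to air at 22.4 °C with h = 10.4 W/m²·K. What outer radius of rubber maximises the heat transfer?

r_cr = 1.41 cm

For a cylinder, r_cr = k_ins/h = 0.147/10.4 = 0.0141 m = 1.41 cm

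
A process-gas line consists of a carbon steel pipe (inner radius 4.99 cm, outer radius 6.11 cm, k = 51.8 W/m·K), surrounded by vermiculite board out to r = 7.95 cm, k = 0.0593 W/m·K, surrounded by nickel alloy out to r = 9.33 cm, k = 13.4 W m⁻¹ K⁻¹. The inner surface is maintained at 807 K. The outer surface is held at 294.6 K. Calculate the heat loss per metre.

Resistance network (inner→outer):
  R'_carbon steel = ln(0.0611/0.0499)/(2πk) = 0.2025/(2π·51.8) = 6.222×10^-4 m·K/W
  R'_vermiculite board = ln(0.0795/0.0611)/(2πk) = 0.2632/(2π·0.0593) = 0.7065 m·K/W
  R'_nickel alloy = ln(0.0933/0.0795)/(2πk) = 0.1601/(2π·13.4) = 0.001901 m·K/W
ΣR = 6.222×10^-4 + 0.7065 + 0.001901 = 0.7090 m·K/W
Q' = ΔT/ΣR = (807 K − 294.6 K)/0.7090 = 723 W/m

Q' = 723 W/m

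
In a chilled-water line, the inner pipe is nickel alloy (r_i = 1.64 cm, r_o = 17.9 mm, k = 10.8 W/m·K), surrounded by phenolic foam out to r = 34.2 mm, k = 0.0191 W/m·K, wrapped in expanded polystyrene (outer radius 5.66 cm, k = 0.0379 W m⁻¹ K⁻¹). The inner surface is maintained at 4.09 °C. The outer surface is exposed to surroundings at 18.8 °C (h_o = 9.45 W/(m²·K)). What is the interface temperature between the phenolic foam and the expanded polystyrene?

T = 14.3 °C

Resistance network (inner→outer):
  R'_nickel alloy = ln(0.0179/0.0164)/(2πk) = 0.08752/(2π·10.8) = 0.001290 m·K/W
  R'_phenolic foam = ln(0.0342/0.0179)/(2πk) = 0.6474/(2π·0.0191) = 5.395 m·K/W
  R'_expanded polystyrene = ln(0.0566/0.0342)/(2πk) = 0.5038/(2π·0.0379) = 2.116 m·K/W
  R'_conv,out = 1/(2πr h) = 1/(2π·0.0566·9.45) = 0.2976 m·K/W
ΣR = 0.001290 + 5.395 + 2.116 + 0.2976 = 7.810 m·K/W
Q' = ΔT/ΣR = (4.09 °C − 18.8 °C)/7.810 = -1.883 W/m
From the inner boundary to the phenolic foam/expanded polystyrene interface, ΣR_partial = 5.396 m·K/W.
T_interface = T_in − Q'·ΣR_partial = 4.09 °C − (-1.883)(5.396) = 14.3 °C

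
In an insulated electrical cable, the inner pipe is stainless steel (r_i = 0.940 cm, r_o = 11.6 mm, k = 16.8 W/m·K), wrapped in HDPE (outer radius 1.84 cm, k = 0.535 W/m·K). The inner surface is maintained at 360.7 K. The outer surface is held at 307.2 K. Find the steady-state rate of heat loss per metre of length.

Q' = 384 W/m

Series thermal resistances, inner to outer:
  R'_stainless steel = ln(0.0116/0.00940)/(2πk) = 0.2103/(2π·16.8) = 0.001992 m·K/W
  R'_HDPE = ln(0.0184/0.0116)/(2πk) = 0.4613/(2π·0.535) = 0.1372 m·K/W
ΣR = 0.001992 + 0.1372 = 0.1392 m·K/W
Q' = ΔT/ΣR = (360.7 K − 307.2 K)/0.1392 = 384 W/m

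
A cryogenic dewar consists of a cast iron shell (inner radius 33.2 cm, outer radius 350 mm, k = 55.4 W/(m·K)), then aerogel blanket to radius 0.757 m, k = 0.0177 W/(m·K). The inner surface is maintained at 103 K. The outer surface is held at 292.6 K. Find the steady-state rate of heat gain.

Series thermal resistances, inner to outer:
  R_cast iron = (1/0.332 − 1/0.350)/(4πk) = 0.1549/(4π·55.4) = 2.225×10^-4 K/W
  R_aerogel blanket = (1/0.350 − 1/0.757)/(4πk) = 1.536/(4π·0.0177) = 6.906 K/W
ΣR = 2.225×10^-4 + 6.906 = 6.906 K/W
Q = ΔT/ΣR = (103 K − 292.6 K)/6.906 = -27.5 W
(Negative Q ⇒ heat flows inward; heat gain = 27.5 W.)

Q = 27.5 W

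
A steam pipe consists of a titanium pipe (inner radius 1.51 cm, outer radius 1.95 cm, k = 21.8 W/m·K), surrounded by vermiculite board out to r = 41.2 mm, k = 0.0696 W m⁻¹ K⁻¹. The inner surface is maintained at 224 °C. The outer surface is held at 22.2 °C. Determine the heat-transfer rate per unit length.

Q' = 118 W/m

Treat each layer as a resistance in series:
  R'_titanium = ln(0.0195/0.0151)/(2πk) = 0.2557/(2π·21.8) = 0.001867 m·K/W
  R'_vermiculite board = ln(0.0412/0.0195)/(2πk) = 0.7480/(2π·0.0696) = 1.711 m·K/W
ΣR = 0.001867 + 1.711 = 1.713 m·K/W
Q' = ΔT/ΣR = (224 °C − 22.2 °C)/1.713 = 118 W/m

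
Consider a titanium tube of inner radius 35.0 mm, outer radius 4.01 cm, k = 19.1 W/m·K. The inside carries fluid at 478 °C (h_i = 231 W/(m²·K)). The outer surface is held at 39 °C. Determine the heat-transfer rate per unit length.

Series thermal resistances, inner to outer:
  R'_conv,in = 1/(2πr h) = 1/(2π·0.0350·231) = 0.01969 m·K/W
  R'_titanium = ln(0.0401/0.0350)/(2πk) = 0.1360/(2π·19.1) = 0.001133 m·K/W
ΣR = 0.01969 + 0.001133 = 0.02082 m·K/W
Q' = ΔT/ΣR = (478 °C − 39 °C)/0.02082 = 21100 W/m

Q' = 21100 W/m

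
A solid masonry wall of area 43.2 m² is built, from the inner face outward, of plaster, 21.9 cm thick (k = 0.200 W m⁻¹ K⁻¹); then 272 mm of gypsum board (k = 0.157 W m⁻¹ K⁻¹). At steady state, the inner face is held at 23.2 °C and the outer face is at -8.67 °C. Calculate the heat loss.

Q = 487 W

Series thermal resistances, inner to outer:
  R_plaster = L/(kA) = 0.219/(0.200·43.2) = 0.02535 K/W
  R_gypsum board = L/(kA) = 0.272/(0.157·43.2) = 0.04010 K/W
ΣR = 0.02535 + 0.04010 = 0.06545 K/W
Q = ΔT/ΣR = (23.2 °C − -8.67 °C)/0.06545 = 487 W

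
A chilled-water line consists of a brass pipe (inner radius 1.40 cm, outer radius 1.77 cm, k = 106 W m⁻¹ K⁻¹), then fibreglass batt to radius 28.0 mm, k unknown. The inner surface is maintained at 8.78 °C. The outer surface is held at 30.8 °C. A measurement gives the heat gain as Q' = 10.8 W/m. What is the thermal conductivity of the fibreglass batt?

ΣR = ΔT/Q' = |8.78 − 30.8|/10.8 = 2.039 m·K/W
Known resistances:
  R'_brass = ln(0.0177/0.0140)/(2πk) = 0.2345/(2π·106) = 3.521×10^-4 m·K/W
R_fibreglass batt = ΣR − ΣR_known = 2.039 − 3.521×10^-4 = 2.039 m·K/W
ln(r₂/r₁)/(2πk) = 2.039 ⇒ k = 0.4586/(2π·2.039) = 0.0358 W/m·K

k = 0.0358 W/m·K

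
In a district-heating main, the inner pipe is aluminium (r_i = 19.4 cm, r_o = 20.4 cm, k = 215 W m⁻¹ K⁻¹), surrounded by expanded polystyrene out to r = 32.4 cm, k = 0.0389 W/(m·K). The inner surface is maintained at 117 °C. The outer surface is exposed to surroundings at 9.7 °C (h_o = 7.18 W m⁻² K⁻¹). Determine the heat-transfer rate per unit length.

Resistance network (inner→outer):
  R'_aluminium = ln(0.204/0.194)/(2πk) = 0.05026/(2π·215) = 3.721×10^-5 m·K/W
  R'_expanded polystyrene = ln(0.324/0.204)/(2πk) = 0.4626/(2π·0.0389) = 1.893 m·K/W
  R'_conv,out = 1/(2πr h) = 1/(2π·0.324·7.18) = 0.06841 m·K/W
ΣR = 3.721×10^-5 + 1.893 + 0.06841 = 1.961 m·K/W
Q' = ΔT/ΣR = (117 °C − 9.7 °C)/1.961 = 54.7 W/m

Q' = 54.7 W/m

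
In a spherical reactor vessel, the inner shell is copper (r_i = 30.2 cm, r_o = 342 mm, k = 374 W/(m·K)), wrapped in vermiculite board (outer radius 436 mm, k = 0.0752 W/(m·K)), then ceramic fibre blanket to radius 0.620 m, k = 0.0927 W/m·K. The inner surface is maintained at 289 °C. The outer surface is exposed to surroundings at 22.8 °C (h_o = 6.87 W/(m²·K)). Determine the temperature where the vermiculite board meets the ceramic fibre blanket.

Series thermal resistances, inner to outer:
  R_copper = (1/0.302 − 1/0.342)/(4πk) = 0.3873/(4π·374) = 8.240×10^-5 K/W
  R_vermiculite board = (1/0.342 − 1/0.436)/(4πk) = 0.6304/(4π·0.0752) = 0.6671 K/W
  R_ceramic fibre blanket = (1/0.436 − 1/0.620)/(4πk) = 0.6807/(4π·0.0927) = 0.5843 K/W
  R_conv,out = 1/(4πr²h) = 1/(4π·0.620²·6.87) = 0.03013 K/W
ΣR = 8.240×10^-5 + 0.6671 + 0.5843 + 0.03013 = 1.282 K/W
Q = ΔT/ΣR = (289 °C − 22.8 °C)/1.282 = 207.6 W
From the inner boundary to the vermiculite board/ceramic fibre blanket interface, ΣR_partial = 0.6672 K/W.
T_interface = T_in − Q·ΣR_partial = 289 °C − (207.6)(0.6672) = 150 °C

T = 150 °C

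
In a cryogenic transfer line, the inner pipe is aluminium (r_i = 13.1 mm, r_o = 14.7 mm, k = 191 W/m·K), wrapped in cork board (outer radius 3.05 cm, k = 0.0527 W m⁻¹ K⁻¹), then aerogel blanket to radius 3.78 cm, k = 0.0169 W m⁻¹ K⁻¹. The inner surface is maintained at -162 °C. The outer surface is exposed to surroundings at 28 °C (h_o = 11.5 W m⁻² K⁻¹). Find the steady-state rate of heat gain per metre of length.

Resistance network (inner→outer):
  R'_aluminium = ln(0.0147/0.0131)/(2πk) = 0.1152/(2π·191) = 9.602×10^-5 m·K/W
  R'_cork board = ln(0.0305/0.0147)/(2πk) = 0.7299/(2π·0.0527) = 2.204 m·K/W
  R'_aerogel blanket = ln(0.0378/0.0305)/(2πk) = 0.2146/(2π·0.0169) = 2.021 m·K/W
  R'_conv,out = 1/(2πr h) = 1/(2π·0.0378·11.5) = 0.3661 m·K/W
ΣR = 9.602×10^-5 + 2.204 + 2.021 + 0.3661 = 4.591 m·K/W
Q' = ΔT/ΣR = (-162 °C − 28 °C)/4.591 = -41.4 W/m
(Negative Q' ⇒ heat flows inward; heat gain = 41.4 W/m.)

Q' = 41.4 W/m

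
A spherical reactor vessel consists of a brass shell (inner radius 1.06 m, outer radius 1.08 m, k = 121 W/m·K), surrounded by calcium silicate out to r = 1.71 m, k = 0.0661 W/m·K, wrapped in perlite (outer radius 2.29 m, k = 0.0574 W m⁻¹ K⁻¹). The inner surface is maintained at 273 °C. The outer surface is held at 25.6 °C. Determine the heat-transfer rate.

Resistance network (inner→outer):
  R_brass = (1/1.06 − 1/1.08)/(4πk) = 0.01747/(4π·121) = 1.149×10^-5 K/W
  R_calcium silicate = (1/1.08 − 1/1.71)/(4πk) = 0.3411/(4π·0.0661) = 0.4107 K/W
  R_perlite = (1/1.71 − 1/2.29)/(4πk) = 0.1481/(4π·0.0574) = 0.2053 K/W
ΣR = 1.149×10^-5 + 0.4107 + 0.2053 = 0.6160 K/W
Q = ΔT/ΣR = (273 °C − 25.6 °C)/0.6160 = 402 W

Q = 402 W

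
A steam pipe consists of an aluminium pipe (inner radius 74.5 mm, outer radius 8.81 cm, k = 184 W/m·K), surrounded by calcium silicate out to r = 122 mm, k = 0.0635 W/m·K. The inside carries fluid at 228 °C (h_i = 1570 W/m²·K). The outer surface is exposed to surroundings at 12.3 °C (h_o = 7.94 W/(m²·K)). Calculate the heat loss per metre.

Q' = 220 W/m

Treat each layer as a resistance in series:
  R'_conv,in = 1/(2πr h) = 1/(2π·0.0745·1570) = 0.001361 m·K/W
  R'_aluminium = ln(0.0881/0.0745)/(2πk) = 0.1677/(2π·184) = 1.450×10^-4 m·K/W
  R'_calcium silicate = ln(0.122/0.0881)/(2πk) = 0.3255/(2π·0.0635) = 0.8159 m·K/W
  R'_conv,out = 1/(2πr h) = 1/(2π·0.122·7.94) = 0.1643 m·K/W
ΣR = 0.001361 + 1.450×10^-4 + 0.8159 + 0.1643 = 0.9817 m·K/W
Q' = ΔT/ΣR = (228 °C − 12.3 °C)/0.9817 = 220 W/m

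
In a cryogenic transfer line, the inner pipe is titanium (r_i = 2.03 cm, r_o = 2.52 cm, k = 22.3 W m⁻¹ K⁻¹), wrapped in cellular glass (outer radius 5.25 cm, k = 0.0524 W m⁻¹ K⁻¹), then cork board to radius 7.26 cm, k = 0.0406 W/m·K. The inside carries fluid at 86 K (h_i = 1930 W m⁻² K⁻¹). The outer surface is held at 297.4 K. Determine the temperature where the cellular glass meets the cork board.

Treat each layer as a resistance in series:
  R'_conv,in = 1/(2πr h) = 1/(2π·0.0203·1930) = 0.004062 m·K/W
  R'_titanium = ln(0.0252/0.0203)/(2πk) = 0.2162/(2π·22.3) = 0.001543 m·K/W
  R'_cellular glass = ln(0.0525/0.0252)/(2πk) = 0.7340/(2π·0.0524) = 2.229 m·K/W
  R'_cork board = ln(0.0726/0.0525)/(2πk) = 0.3242/(2π·0.0406) = 1.271 m·K/W
ΣR = 0.004062 + 0.001543 + 2.229 + 1.271 = 3.506 m·K/W
Q' = ΔT/ΣR = (86 K − 297.4 K)/3.506 = -60.30 W/m
From the inner boundary to the cellular glass/cork board interface, ΣR_partial = 2.235 m·K/W.
T_interface = T_in − Q'·ΣR_partial = 86 K − (-60.30)(2.235) = 220.8 K

T = 220.8 K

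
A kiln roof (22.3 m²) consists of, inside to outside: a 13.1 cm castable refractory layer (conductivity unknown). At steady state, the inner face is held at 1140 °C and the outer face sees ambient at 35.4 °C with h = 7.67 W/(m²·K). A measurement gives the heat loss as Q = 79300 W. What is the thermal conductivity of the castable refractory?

ΣR = ΔT/Q = |1140 − 35.4|/79300 = 0.01393 K/W
Known resistances:
  R_conv,out = 1/(hA) = 1/(7.67·22.3) = 0.005847 K/W
R_castable refractory = ΣR − ΣR_known = 0.01393 − 0.005847 = 0.008083 K/W
L/(kA) = 0.008083 ⇒ k = 0.131/(0.008083·22.3) = 0.727 W/m·K

k = 0.727 W/m·K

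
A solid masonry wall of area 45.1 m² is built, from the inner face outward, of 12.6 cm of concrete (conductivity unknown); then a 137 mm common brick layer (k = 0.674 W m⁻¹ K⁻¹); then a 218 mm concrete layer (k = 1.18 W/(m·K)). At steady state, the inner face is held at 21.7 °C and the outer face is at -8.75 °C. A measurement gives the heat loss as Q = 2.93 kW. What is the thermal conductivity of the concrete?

k = 1.56 W/m·K

ΣR = ΔT/Q = |21.7 − -8.75|/2930 = 0.01039 K/W
Known resistances:
  R_common brick = L/(kA) = 0.137/(0.674·45.1) = 0.004507 K/W
  R_concrete = L/(kA) = 0.218/(1.18·45.1) = 0.004096 K/W
R_concrete = ΣR − ΣR_known = 0.01039 − 0.008603 = 0.001787 K/W
L/(kA) = 0.001787 ⇒ k = 0.126/(0.001787·45.1) = 1.56 W/m·K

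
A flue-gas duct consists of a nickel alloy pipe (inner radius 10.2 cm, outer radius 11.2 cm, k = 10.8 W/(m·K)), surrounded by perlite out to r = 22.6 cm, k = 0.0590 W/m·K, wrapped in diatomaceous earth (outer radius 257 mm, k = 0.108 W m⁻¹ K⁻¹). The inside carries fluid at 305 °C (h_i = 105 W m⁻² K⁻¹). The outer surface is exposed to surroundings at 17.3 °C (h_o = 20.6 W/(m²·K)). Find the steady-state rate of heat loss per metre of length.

Series thermal resistances, inner to outer:
  R'_conv,in = 1/(2πr h) = 1/(2π·0.102·105) = 0.01486 m·K/W
  R'_nickel alloy = ln(0.112/0.102)/(2πk) = 0.09353/(2π·10.8) = 0.001378 m·K/W
  R'_perlite = ln(0.226/0.112)/(2πk) = 0.7020/(2π·0.0590) = 1.894 m·K/W
  R'_diatomaceous earth = ln(0.257/0.226)/(2πk) = 0.1285/(2π·0.108) = 0.1894 m·K/W
  R'_conv,out = 1/(2πr h) = 1/(2π·0.257·20.6) = 0.03006 m·K/W
ΣR = 0.01486 + 0.001378 + 1.894 + 0.1894 + 0.03006 = 2.130 m·K/W
Q' = ΔT/ΣR = (305 °C − 17.3 °C)/2.130 = 135 W/m

Q' = 135 W/m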